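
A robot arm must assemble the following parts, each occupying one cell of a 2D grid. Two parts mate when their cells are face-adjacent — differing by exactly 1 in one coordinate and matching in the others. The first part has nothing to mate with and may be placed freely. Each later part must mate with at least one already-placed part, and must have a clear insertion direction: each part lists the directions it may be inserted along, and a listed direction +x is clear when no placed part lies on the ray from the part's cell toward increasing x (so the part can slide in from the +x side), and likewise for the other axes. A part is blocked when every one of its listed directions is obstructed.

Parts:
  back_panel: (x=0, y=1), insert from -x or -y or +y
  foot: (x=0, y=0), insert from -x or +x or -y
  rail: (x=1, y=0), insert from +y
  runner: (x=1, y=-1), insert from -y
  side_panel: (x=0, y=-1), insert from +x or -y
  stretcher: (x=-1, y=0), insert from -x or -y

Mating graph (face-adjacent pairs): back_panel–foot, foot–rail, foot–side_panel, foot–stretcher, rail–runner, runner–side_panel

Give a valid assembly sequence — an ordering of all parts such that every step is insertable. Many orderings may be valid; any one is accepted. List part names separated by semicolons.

1. back_panel@(0, 1) [-x clear] — {back_panel}
2. foot@(0, 0) [-x clear] — {back_panel, foot}
3. side_panel@(0, -1) [+x clear] — {back_panel, foot, side_panel}
4. runner@(1, -1) [-y clear] — {back_panel, foot, runner, side_panel}
5. rail@(1, 0) [+y clear] — {back_panel, foot, rail, runner, side_panel}
6. stretcher@(-1, 0) [-x clear] — {back_panel, foot, rail, runner, side_panel, stretcher}

back_panel; foot; side_panel; runner; rail; stretcher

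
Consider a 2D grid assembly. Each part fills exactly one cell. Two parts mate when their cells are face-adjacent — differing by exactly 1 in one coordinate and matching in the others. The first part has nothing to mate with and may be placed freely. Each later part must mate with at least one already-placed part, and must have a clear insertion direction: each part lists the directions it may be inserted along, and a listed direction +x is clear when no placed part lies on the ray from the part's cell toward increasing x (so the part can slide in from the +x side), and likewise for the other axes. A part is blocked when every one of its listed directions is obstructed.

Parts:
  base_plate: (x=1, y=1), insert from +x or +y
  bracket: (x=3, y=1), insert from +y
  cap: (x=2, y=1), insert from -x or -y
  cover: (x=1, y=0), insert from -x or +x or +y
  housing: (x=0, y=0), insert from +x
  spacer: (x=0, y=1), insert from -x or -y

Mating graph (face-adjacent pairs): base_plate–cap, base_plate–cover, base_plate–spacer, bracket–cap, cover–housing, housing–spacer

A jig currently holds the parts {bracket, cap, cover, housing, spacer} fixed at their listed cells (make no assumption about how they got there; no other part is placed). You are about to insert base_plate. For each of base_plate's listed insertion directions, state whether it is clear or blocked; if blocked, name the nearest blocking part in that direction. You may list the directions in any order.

+x: blocked by cap; +y: clear

+x: nearest on ray is cap@(2, 1) ⇒ blocked
+y: ray from base_plate(1, 1) has no placed part ⇒ clear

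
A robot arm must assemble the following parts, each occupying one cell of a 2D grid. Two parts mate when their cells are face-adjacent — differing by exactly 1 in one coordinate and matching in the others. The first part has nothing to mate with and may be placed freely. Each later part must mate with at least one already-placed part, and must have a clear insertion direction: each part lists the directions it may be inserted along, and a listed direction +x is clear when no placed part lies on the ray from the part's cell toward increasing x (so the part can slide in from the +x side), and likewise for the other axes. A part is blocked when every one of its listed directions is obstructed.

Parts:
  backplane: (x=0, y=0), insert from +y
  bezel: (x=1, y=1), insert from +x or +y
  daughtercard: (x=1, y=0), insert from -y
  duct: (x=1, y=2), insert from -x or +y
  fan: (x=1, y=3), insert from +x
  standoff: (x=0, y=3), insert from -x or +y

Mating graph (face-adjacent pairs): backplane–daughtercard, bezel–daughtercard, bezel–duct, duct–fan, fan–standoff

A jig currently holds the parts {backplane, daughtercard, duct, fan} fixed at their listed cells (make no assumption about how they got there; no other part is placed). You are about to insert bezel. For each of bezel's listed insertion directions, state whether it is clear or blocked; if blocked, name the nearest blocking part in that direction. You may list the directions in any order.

+x: clear; +y: blocked by duct

+x: ray from bezel(1, 1) has no placed part ⇒ clear
+y: nearest on ray is duct@(1, 2) ⇒ blocked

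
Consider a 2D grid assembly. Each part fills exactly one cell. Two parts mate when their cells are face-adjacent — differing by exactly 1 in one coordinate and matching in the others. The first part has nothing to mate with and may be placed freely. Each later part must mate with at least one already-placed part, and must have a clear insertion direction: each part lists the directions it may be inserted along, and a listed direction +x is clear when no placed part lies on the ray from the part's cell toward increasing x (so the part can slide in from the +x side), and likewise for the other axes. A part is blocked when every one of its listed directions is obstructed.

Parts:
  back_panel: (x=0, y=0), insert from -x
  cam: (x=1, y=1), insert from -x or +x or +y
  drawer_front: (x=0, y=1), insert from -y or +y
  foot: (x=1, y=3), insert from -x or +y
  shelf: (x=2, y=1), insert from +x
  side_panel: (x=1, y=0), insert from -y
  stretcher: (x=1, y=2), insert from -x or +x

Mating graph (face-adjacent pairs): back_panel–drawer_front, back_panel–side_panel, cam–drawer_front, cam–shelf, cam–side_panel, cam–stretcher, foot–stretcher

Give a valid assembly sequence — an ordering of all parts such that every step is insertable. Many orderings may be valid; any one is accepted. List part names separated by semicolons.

stretcher; cam; side_panel; back_panel; shelf; foot; drawer_front

1. stretcher@(1, 2) [-x clear] — {stretcher}
2. cam@(1, 1) [-x clear] — {cam, stretcher}
3. side_panel@(1, 0) [-y clear] — {cam, side_panel, stretcher}
4. back_panel@(0, 0) [-x clear] — {back_panel, cam, side_panel, stretcher}
5. shelf@(2, 1) [+x clear] — {back_panel, cam, shelf, side_panel, stretcher}
6. foot@(1, 3) [-x clear] — {back_panel, cam, foot, shelf, side_panel, stretcher}
7. drawer_front@(0, 1) [+y clear] — {back_panel, cam, drawer_front, foot, shelf, side_panel, stretcher}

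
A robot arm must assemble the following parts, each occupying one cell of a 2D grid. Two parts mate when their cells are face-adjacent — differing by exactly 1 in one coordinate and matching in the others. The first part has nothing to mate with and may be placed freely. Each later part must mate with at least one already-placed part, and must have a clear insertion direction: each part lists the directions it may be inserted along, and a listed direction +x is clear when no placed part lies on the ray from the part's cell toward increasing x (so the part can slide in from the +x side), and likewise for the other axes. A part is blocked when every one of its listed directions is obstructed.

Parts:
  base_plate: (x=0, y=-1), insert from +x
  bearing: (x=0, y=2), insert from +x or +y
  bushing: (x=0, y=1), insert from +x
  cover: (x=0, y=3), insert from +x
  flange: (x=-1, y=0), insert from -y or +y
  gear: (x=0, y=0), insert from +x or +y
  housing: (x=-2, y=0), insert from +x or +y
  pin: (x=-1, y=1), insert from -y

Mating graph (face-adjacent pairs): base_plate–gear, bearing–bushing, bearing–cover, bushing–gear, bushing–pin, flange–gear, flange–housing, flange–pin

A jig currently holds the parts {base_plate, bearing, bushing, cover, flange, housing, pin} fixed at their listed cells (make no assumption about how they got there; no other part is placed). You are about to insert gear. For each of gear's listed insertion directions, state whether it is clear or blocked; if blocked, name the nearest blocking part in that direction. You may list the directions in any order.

+x: clear; +y: blocked by bushing

+x: ray from gear(0, 0) has no placed part ⇒ clear
+y: nearest on ray is bushing@(0, 1) ⇒ blocked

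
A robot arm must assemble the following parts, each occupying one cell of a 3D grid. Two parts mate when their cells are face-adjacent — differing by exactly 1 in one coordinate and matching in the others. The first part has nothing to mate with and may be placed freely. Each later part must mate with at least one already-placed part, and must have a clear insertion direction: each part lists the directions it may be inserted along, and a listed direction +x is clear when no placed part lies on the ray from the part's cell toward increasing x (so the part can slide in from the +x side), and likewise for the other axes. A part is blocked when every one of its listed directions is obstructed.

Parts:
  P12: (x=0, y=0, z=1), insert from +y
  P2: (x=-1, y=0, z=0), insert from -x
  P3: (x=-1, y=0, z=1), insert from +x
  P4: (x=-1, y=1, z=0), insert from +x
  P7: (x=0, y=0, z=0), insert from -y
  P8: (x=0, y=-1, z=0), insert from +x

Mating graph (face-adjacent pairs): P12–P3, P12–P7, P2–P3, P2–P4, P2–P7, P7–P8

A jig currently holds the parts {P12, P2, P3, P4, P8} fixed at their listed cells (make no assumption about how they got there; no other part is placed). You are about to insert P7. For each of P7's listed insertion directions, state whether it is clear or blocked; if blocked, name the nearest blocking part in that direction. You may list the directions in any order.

-y: nearest on ray is P8@(0, -1, 0) ⇒ blocked

-y: blocked by P8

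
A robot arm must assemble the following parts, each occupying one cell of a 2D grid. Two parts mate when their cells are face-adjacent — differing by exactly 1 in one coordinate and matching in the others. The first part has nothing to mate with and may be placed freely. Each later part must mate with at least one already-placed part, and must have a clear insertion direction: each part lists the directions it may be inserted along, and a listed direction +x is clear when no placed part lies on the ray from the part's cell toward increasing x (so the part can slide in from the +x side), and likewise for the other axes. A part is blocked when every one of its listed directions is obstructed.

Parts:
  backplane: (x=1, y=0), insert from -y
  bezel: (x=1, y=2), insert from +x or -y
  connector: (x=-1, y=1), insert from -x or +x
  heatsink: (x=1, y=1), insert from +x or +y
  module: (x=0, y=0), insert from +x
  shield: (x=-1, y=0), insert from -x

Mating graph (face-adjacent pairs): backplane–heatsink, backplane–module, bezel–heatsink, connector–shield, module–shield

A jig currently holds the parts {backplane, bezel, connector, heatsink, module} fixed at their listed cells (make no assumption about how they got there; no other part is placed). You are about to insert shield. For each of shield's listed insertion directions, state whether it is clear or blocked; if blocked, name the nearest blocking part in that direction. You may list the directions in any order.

-x: ray from shield(-1, 0) has no placed part ⇒ clear

-x: clear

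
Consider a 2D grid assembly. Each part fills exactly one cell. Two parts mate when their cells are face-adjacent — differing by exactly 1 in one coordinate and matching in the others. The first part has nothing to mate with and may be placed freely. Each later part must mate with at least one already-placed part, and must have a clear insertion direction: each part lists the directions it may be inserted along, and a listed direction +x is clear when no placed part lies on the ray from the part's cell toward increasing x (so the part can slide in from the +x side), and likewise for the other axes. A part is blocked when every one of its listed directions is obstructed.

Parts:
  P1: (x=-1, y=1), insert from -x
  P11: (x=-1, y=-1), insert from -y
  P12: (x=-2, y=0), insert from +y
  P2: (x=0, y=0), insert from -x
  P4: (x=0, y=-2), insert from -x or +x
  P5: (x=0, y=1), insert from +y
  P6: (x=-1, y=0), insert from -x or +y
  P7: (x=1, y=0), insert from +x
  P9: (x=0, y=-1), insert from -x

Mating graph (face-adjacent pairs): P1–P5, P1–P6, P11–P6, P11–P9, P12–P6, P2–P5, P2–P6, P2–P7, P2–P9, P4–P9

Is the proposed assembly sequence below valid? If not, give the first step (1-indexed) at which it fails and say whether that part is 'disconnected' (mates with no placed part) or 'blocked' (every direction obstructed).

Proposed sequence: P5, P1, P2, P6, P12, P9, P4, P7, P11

Valid

1. P5@(0, 1) [+y clear] — {P5}
2. P1@(-1, 1) [-x clear] — {P1, P5}
3. P2@(0, 0) [-x clear] — {P1, P2, P5}
4. P6@(-1, 0) [-x clear] — {P1, P2, P5, P6}
5. P12@(-2, 0) [+y clear] — {P1, P12, P2, P5, P6}
6. P9@(0, -1) [-x clear] — {P1, P12, P2, P5, P6, P9}
7. P4@(0, -2) [-x clear] — {P1, P12, P2, P4, P5, P6, P9}
8. P7@(1, 0) [+x clear] — {P1, P12, P2, P4, P5, P6, P7, P9}
9. P11@(-1, -1) [-y clear] — {P1, P11, P12, P2, P4, P5, P6, P7, P9}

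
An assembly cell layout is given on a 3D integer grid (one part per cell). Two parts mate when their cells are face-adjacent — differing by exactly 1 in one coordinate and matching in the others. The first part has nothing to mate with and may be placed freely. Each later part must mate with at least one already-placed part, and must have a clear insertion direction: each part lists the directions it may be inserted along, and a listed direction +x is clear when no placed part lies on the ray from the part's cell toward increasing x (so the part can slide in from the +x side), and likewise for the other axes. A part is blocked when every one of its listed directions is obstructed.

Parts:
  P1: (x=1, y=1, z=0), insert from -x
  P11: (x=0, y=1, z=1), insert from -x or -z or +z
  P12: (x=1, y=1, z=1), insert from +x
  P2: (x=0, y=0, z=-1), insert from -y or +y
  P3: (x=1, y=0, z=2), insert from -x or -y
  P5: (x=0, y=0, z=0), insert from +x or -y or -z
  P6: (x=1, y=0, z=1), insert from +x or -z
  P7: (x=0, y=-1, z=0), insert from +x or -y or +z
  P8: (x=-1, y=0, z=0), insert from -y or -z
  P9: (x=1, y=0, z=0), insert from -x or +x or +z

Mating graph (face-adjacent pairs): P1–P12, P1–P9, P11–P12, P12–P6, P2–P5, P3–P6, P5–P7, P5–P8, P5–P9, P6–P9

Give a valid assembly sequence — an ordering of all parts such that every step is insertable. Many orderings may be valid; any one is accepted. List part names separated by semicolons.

P2; P5; P7; P8; P9; P6; P12; P11; P1; P3

1. P2@(0, 0, -1) [-y clear] — {P2}
2. P5@(0, 0, 0) [+x clear] — {P2, P5}
3. P7@(0, -1, 0) [+x clear] — {P2, P5, P7}
4. P8@(-1, 0, 0) [-y clear] — {P2, P5, P7, P8}
5. P9@(1, 0, 0) [+x clear] — {P2, P5, P7, P8, P9}
6. P6@(1, 0, 1) [+x clear] — {P2, P5, P6, P7, P8, P9}
7. P12@(1, 1, 1) [+x clear] — {P12, P2, P5, P6, P7, P8, P9}
8. P11@(0, 1, 1) [-x clear] — {P11, P12, P2, P5, P6, P7, P8, P9}
9. P1@(1, 1, 0) [-x clear] — {P1, P11, P12, P2, P5, P6, P7, P8, P9}
10. P3@(1, 0, 2) [-x clear] — {P1, P11, P12, P2, P3, P5, P6, P7, P8, P9}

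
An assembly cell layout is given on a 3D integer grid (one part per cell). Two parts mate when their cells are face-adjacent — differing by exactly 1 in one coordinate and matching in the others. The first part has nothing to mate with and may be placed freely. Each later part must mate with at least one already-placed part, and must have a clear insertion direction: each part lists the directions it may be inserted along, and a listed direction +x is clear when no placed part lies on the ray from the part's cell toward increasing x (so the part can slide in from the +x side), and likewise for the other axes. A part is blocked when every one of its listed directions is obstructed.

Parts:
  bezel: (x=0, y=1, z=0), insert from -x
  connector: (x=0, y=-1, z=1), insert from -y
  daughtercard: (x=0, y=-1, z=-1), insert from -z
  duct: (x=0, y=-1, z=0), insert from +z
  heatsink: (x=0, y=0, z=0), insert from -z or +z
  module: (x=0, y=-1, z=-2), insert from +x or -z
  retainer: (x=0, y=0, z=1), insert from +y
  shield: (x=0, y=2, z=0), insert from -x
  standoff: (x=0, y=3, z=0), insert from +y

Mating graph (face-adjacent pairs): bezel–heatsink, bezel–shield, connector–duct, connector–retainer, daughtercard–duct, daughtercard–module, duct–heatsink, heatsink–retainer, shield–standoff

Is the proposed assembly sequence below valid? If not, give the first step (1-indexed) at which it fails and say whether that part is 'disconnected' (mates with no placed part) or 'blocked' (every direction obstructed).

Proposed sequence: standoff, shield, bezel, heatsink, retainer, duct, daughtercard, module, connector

1. standoff@(0, 3, 0) [+y clear] — {standoff}
2. shield@(0, 2, 0) [-x clear] — {shield, standoff}
3. bezel@(0, 1, 0) [-x clear] — {bezel, shield, standoff}
4. heatsink@(0, 0, 0) [-z clear] — {bezel, heatsink, shield, standoff}
5. retainer@(0, 0, 1) [+y clear] — {bezel, heatsink, retainer, shield, standoff}
6. duct@(0, -1, 0) [+z clear] — {bezel, duct, heatsink, retainer, shield, standoff}
7. daughtercard@(0, -1, -1) [-z clear] — {bezel, daughtercard, duct, heatsink, retainer, shield, standoff}
8. module@(0, -1, -2) [+x clear] — {bezel, daughtercard, duct, heatsink, module, retainer, shield, standoff}
9. connector@(0, -1, 1) [-y clear] — {bezel, connector, daughtercard, duct, heatsink, module, retainer, shield, standoff}

Valid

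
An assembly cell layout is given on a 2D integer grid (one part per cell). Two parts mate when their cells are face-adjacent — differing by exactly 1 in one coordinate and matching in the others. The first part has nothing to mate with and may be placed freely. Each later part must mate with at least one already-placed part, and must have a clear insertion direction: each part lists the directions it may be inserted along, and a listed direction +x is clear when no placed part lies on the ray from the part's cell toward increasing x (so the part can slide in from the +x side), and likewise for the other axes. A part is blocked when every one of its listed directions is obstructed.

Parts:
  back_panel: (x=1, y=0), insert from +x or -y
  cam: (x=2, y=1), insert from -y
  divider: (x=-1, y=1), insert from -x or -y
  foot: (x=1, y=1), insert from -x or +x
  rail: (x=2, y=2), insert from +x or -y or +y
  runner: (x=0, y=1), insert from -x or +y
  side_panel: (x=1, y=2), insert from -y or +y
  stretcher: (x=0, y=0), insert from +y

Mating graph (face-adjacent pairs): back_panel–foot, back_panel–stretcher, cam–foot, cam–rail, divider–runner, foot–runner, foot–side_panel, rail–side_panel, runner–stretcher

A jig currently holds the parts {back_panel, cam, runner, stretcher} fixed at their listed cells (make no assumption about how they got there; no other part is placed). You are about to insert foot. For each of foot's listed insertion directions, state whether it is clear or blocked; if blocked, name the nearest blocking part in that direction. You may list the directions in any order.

+x: blocked by cam; -x: blocked by runner

-x: nearest on ray is runner@(0, 1) ⇒ blocked
+x: nearest on ray is cam@(2, 1) ⇒ blocked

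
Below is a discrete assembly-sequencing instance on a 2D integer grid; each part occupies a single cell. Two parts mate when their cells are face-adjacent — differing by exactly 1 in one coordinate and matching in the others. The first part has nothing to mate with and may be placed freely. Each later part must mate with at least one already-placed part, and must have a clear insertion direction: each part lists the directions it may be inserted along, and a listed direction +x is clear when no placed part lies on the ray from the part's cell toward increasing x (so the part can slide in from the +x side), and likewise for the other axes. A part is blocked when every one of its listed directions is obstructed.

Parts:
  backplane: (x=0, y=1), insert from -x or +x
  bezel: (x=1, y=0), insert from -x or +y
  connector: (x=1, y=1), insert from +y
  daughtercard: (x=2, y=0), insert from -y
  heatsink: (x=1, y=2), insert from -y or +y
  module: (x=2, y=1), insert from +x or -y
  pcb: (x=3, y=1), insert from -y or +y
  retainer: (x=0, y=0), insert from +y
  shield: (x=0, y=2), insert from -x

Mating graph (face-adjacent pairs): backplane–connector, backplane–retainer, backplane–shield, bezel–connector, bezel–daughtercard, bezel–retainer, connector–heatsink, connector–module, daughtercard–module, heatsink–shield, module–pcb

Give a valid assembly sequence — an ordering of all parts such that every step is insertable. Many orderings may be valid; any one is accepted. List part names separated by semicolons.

1. module@(2, 1) [+x clear] — {module}
2. connector@(1, 1) [+y clear] — {connector, module}
3. bezel@(1, 0) [-x clear] — {bezel, connector, module}
4. daughtercard@(2, 0) [-y clear] — {bezel, connector, daughtercard, module}
5. retainer@(0, 0) [+y clear] — {bezel, connector, daughtercard, module, retainer}
6. backplane@(0, 1) [-x clear] — {backplane, bezel, connector, daughtercard, module, retainer}
7. heatsink@(1, 2) [+y clear] — {backplane, bezel, connector, daughtercard, heatsink, module, retainer}
8. pcb@(3, 1) [-y clear] — {backplane, bezel, connector, daughtercard, heatsink, module, pcb, retainer}
9. shield@(0, 2) [-x clear] — {backplane, bezel, connector, daughtercard, heatsink, module, pcb, retainer, shield}

module; connector; bezel; daughtercard; retainer; backplane; heatsink; pcb; shield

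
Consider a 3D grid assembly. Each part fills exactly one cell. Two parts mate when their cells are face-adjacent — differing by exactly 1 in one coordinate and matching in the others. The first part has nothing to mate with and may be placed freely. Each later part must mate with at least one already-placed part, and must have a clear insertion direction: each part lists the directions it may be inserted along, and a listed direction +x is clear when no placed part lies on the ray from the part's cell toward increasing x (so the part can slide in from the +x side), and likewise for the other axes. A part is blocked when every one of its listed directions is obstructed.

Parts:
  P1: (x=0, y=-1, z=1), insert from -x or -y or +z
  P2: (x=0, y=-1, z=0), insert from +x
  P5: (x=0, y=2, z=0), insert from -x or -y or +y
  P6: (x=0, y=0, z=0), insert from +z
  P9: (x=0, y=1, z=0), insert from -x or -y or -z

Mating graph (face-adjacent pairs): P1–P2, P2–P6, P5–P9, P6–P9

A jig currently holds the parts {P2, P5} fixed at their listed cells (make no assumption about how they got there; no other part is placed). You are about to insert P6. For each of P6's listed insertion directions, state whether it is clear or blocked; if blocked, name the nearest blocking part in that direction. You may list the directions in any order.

+z: ray from P6(0, 0, 0) has no placed part ⇒ clear

+z: clear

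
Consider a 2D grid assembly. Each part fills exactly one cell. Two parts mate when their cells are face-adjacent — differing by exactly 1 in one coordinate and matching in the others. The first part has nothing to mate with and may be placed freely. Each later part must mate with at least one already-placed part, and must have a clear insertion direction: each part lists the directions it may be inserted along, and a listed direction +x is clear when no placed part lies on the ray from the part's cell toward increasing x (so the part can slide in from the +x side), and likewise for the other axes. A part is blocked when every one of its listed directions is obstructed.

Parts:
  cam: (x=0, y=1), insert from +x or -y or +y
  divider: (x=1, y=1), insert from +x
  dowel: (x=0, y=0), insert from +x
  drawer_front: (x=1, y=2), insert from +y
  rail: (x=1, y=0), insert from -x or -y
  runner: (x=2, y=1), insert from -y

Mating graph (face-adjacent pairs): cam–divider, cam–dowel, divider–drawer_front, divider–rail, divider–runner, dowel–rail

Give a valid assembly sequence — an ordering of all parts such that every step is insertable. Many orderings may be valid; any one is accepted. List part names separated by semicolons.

1. divider@(1, 1) [+x clear] — {divider}
2. cam@(0, 1) [-y clear] — {cam, divider}
3. dowel@(0, 0) [+x clear] — {cam, divider, dowel}
4. rail@(1, 0) [-y clear] — {cam, divider, dowel, rail}
5. drawer_front@(1, 2) [+y clear] — {cam, divider, dowel, drawer_front, rail}
6. runner@(2, 1) [-y clear] — {cam, divider, dowel, drawer_front, rail, runner}

divider; cam; dowel; rail; drawer_front; runner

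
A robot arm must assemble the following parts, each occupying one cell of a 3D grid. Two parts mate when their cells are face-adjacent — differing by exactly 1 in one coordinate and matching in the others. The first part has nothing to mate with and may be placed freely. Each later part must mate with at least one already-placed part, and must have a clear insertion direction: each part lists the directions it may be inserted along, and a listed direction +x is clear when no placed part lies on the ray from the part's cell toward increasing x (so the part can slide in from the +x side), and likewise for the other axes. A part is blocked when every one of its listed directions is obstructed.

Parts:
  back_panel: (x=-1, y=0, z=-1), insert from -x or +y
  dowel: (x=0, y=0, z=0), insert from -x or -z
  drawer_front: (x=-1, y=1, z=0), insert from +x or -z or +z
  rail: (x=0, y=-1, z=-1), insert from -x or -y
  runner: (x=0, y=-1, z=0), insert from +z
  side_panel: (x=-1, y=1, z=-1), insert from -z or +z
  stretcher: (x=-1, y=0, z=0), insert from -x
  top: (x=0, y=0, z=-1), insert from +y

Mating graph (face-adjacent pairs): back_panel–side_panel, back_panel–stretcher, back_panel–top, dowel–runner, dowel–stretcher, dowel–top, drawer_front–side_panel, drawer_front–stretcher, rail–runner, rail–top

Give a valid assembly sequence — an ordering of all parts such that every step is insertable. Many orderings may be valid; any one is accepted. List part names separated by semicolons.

drawer_front; side_panel; back_panel; stretcher; dowel; top; rail; runner

1. drawer_front@(-1, 1, 0) [+x clear] — {drawer_front}
2. side_panel@(-1, 1, -1) [-z clear] — {drawer_front, side_panel}
3. back_panel@(-1, 0, -1) [-x clear] — {back_panel, drawer_front, side_panel}
4. stretcher@(-1, 0, 0) [-x clear] — {back_panel, drawer_front, side_panel, stretcher}
5. dowel@(0, 0, 0) [-z clear] — {back_panel, dowel, drawer_front, side_panel, stretcher}
6. top@(0, 0, -1) [+y clear] — {back_panel, dowel, drawer_front, side_panel, stretcher, top}
7. rail@(0, -1, -1) [-x clear] — {back_panel, dowel, drawer_front, rail, side_panel, stretcher, top}
8. runner@(0, -1, 0) [+z clear] — {back_panel, dowel, drawer_front, rail, runner, side_panel, stretcher, top}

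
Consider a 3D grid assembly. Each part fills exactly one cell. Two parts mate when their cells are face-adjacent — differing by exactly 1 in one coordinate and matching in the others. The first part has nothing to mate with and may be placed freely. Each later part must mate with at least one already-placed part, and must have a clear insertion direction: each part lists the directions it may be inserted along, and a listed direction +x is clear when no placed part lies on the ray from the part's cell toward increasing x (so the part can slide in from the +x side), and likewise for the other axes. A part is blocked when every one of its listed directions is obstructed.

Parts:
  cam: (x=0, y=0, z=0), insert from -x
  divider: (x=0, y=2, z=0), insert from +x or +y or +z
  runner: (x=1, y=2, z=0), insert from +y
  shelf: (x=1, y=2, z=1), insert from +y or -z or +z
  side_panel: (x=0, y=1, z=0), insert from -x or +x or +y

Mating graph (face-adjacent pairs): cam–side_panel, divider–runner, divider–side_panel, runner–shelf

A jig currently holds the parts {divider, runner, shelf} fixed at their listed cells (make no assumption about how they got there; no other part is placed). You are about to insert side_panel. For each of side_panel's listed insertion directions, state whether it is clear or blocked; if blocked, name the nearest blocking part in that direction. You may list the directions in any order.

+x: clear; +y: blocked by divider; -x: clear

-x: ray from side_panel(0, 1, 0) has no placed part ⇒ clear
+x: ray from side_panel(0, 1, 0) has no placed part ⇒ clear
+y: nearest on ray is divider@(0, 2, 0) ⇒ blocked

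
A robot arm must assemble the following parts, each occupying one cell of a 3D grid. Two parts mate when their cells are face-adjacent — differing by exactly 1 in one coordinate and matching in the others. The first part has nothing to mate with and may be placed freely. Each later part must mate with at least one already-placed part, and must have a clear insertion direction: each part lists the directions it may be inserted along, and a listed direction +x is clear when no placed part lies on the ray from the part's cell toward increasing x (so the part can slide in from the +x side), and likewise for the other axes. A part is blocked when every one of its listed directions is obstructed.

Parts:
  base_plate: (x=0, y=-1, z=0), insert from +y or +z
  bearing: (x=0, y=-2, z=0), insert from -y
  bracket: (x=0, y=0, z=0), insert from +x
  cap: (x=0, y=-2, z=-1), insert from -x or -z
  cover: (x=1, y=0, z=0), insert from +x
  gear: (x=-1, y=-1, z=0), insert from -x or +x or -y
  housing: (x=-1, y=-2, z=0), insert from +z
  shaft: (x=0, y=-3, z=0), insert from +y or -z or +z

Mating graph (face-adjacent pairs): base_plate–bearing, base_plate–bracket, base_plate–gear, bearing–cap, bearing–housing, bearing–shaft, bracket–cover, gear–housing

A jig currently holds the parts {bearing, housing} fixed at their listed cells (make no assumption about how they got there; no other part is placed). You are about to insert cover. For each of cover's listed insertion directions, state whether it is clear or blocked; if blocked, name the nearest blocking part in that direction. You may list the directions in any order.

+x: ray from cover(1, 0, 0) has no placed part ⇒ clear

+x: clear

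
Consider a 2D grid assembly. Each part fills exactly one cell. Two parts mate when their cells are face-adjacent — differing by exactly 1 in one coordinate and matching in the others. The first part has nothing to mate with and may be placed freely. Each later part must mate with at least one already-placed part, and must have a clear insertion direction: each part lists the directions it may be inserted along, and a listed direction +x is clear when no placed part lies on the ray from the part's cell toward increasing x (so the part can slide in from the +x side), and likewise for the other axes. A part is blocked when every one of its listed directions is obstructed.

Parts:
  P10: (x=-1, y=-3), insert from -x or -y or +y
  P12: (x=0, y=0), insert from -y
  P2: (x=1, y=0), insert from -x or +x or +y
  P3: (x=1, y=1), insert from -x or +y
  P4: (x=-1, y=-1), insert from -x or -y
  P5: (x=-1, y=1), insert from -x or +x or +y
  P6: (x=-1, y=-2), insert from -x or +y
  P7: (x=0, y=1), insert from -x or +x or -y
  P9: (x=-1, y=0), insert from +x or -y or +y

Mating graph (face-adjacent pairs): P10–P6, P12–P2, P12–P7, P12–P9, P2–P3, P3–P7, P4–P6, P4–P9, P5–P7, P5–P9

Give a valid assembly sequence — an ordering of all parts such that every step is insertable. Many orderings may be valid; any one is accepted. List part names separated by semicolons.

1. P9@(-1, 0) [+x clear] — {P9}
2. P4@(-1, -1) [-x clear] — {P4, P9}
3. P6@(-1, -2) [-x clear] — {P4, P6, P9}
4. P12@(0, 0) [-y clear] — {P12, P4, P6, P9}
5. P7@(0, 1) [-x clear] — {P12, P4, P6, P7, P9}
6. P5@(-1, 1) [-x clear] — {P12, P4, P5, P6, P7, P9}
7. P3@(1, 1) [+y clear] — {P12, P3, P4, P5, P6, P7, P9}
8. P10@(-1, -3) [-x clear] — {P10, P12, P3, P4, P5, P6, P7, P9}
9. P2@(1, 0) [+x clear] — {P10, P12, P2, P3, P4, P5, P6, P7, P9}

P9; P4; P6; P12; P7; P5; P3; P10; P2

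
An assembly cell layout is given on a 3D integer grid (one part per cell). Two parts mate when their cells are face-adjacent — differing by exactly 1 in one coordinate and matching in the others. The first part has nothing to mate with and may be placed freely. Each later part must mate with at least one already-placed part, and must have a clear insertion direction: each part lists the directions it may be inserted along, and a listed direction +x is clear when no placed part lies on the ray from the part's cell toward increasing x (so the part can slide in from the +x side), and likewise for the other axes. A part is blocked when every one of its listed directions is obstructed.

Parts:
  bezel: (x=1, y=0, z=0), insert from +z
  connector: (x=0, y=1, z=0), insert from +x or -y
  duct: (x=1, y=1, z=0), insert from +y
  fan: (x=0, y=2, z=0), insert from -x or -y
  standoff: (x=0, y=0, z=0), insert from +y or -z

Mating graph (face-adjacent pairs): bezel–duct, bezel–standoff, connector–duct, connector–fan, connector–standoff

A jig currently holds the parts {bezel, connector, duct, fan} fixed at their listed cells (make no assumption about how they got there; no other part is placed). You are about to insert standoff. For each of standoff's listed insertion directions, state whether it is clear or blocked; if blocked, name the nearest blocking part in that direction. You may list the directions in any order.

+y: blocked by connector; -z: clear

+y: nearest on ray is connector@(0, 1, 0) ⇒ blocked
-z: ray from standoff(0, 0, 0) has no placed part ⇒ clear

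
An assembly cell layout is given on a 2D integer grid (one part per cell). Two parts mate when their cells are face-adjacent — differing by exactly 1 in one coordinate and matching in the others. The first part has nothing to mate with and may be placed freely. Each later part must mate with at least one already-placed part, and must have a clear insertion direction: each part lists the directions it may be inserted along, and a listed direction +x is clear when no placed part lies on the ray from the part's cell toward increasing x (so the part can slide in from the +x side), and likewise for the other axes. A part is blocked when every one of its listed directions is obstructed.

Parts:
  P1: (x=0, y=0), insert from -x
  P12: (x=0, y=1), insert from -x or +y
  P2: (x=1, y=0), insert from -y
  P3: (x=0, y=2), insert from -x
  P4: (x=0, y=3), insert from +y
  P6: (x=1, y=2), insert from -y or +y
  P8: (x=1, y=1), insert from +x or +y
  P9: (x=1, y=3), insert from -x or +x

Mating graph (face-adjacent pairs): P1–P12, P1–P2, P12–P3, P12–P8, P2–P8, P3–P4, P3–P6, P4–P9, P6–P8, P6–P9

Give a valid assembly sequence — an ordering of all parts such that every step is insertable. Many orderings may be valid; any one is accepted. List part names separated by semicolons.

1. P12@(0, 1) [-x clear] — {P12}
2. P3@(0, 2) [-x clear] — {P12, P3}
3. P4@(0, 3) [+y clear] — {P12, P3, P4}
4. P6@(1, 2) [-y clear] — {P12, P3, P4, P6}
5. P9@(1, 3) [+x clear] — {P12, P3, P4, P6, P9}
6. P1@(0, 0) [-x clear] — {P1, P12, P3, P4, P6, P9}
7. P8@(1, 1) [+x clear] — {P1, P12, P3, P4, P6, P8, P9}
8. P2@(1, 0) [-y clear] — {P1, P12, P2, P3, P4, P6, P8, P9}

P12; P3; P4; P6; P9; P1; P8; P2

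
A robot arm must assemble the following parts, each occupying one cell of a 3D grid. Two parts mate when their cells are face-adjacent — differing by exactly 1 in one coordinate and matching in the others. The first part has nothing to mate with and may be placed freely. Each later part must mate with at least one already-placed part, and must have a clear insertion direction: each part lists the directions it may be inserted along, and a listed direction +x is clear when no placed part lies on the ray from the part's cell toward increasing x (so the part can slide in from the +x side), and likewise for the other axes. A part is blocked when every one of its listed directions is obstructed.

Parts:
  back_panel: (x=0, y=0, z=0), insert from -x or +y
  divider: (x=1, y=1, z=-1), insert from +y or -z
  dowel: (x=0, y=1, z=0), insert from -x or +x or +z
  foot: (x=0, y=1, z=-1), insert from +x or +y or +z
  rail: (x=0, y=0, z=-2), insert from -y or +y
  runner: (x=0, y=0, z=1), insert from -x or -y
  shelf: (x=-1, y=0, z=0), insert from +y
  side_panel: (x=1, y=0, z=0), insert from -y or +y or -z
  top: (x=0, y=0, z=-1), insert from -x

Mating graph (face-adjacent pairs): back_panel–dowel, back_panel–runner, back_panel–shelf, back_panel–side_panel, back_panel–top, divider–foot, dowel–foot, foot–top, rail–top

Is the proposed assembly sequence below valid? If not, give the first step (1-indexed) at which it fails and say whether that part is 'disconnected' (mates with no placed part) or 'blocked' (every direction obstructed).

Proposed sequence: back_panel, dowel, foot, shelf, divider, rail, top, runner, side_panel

1. back_panel@(0, 0, 0) [-x clear] — {back_panel}
2. dowel@(0, 1, 0) [-x clear] — {back_panel, dowel}
3. foot@(0, 1, -1) [+x clear] — {back_panel, dowel, foot}
4. shelf@(-1, 0, 0) [+y clear] — {back_panel, dowel, foot, shelf}
5. divider@(1, 1, -1) [+y clear] — {back_panel, divider, dowel, foot, shelf}
6. rail@(0, 0, -2) — no placed neighbour ⇒ disconnected

Invalid at step 6 (disconnected)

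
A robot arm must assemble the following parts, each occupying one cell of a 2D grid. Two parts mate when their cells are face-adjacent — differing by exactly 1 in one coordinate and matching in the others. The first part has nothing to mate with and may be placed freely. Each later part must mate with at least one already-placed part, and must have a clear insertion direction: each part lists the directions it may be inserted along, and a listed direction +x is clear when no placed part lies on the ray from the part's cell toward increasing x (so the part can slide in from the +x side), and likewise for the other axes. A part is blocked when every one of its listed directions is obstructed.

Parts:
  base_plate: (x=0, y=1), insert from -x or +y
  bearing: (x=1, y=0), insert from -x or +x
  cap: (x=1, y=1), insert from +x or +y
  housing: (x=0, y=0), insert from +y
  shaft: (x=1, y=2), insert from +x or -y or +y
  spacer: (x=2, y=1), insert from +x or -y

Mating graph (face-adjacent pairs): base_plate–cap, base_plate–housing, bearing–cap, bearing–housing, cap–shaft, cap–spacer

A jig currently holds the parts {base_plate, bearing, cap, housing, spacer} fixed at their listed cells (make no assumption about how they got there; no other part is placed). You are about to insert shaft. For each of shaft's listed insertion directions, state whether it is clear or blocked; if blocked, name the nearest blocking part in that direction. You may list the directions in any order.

+x: clear; +y: clear; -y: blocked by cap

+x: ray from shaft(1, 2) has no placed part ⇒ clear
-y: nearest on ray is cap@(1, 1) ⇒ blocked
+y: ray from shaft(1, 2) has no placed part ⇒ clear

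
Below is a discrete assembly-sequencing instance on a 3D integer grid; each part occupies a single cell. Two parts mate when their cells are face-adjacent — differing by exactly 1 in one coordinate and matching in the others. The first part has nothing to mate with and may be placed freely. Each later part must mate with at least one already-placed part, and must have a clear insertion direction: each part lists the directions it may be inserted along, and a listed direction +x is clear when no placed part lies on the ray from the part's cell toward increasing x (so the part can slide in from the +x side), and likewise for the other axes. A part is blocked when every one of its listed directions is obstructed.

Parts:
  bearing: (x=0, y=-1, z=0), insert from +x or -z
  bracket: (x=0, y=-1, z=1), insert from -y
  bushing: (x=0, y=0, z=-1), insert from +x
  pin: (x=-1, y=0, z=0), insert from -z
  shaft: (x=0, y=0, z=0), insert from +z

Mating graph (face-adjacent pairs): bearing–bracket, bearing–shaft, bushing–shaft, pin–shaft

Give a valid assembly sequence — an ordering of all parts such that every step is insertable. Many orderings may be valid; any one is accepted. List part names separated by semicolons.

bracket; bearing; shaft; bushing; pin

1. bracket@(0, -1, 1) [-y clear] — {bracket}
2. bearing@(0, -1, 0) [+x clear] — {bearing, bracket}
3. shaft@(0, 0, 0) [+z clear] — {bearing, bracket, shaft}
4. bushing@(0, 0, -1) [+x clear] — {bearing, bracket, bushing, shaft}
5. pin@(-1, 0, 0) [-z clear] — {bearing, bracket, bushing, pin, shaft}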